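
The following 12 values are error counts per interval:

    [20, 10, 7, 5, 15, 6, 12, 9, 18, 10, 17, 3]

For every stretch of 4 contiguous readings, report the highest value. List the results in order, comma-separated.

(20, 10, 7, 5) → max 20
(10, 7, 5, 15) → max 15
(7, 5, 15, 6) → max 15
(5, 15, 6, 12) → max 15
(15, 6, 12, 9) → max 15
(6, 12, 9, 18) → max 18
(12, 9, 18, 10) → max 18
(9, 18, 10, 17) → max 18
(18, 10, 17, 3) → max 18

20, 15, 15, 15, 15, 18, 18, 18, 18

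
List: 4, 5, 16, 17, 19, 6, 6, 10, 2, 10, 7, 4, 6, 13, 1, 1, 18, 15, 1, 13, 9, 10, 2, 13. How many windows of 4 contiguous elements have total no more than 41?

16

4 5 16 17 → sum 42
5 16 17 19 → sum 57
16 17 19 6 → sum 58
17 19 6 6 → sum 48
19 6 6 10 → sum 41  ≤ 41 ✓
6 6 10 2 → sum 24  ≤ 41 ✓
6 10 2 10 → sum 28  ≤ 41 ✓
10 2 10 7 → sum 29  ≤ 41 ✓
2 10 7 4 → sum 23  ≤ 41 ✓
10 7 4 6 → sum 27  ≤ 41 ✓
7 4 6 13 → sum 30  ≤ 41 ✓
4 6 13 1 → sum 24  ≤ 41 ✓
6 13 1 1 → sum 21  ≤ 41 ✓
13 1 1 18 → sum 33  ≤ 41 ✓
1 1 18 15 → sum 35  ≤ 41 ✓
1 18 15 1 → sum 35  ≤ 41 ✓
18 15 1 13 → sum 47
15 1 13 9 → sum 38  ≤ 41 ✓
1 13 9 10 → sum 33  ≤ 41 ✓
13 9 10 2 → sum 34  ≤ 41 ✓
9 10 2 13 → sum 34  ≤ 41 ✓
16 windows satisfy the condition.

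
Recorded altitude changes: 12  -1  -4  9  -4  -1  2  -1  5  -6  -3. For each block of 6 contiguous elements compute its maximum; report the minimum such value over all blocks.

(12, -1, -4, 9, -4, -1) → max 12
(-1, -4, 9, -4, -1, 2) → max 9
(-4, 9, -4, -1, 2, -1) → max 9
(9, -4, -1, 2, -1, 5) → max 9
(-4, -1, 2, -1, 5, -6) → max 5
(-1, 2, -1, 5, -6, -3) → max 5
Minimum of these is 5.

5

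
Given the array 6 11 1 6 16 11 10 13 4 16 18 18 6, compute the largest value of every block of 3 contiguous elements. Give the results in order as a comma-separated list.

Sliding a size-3 window across the 13 values:
(6, 11, 1) → max 11
(11, 1, 6) → max 11
(1, 6, 16) → max 16
(6, 16, 11) → max 16
(16, 11, 10) → max 16
(11, 10, 13) → max 13
(10, 13, 4) → max 13
(13, 4, 16) → max 16
(4, 16, 18) → max 18
(16, 18, 18) → max 18
(18, 18, 6) → max 18

11, 11, 16, 16, 16, 13, 13, 16, 18, 18, 18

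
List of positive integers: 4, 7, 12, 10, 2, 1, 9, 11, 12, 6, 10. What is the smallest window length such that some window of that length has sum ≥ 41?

add 4: running sum 4 < 41
add 7: running sum 11 < 41
add 12: running sum 23 < 41
add 10: running sum 33 < 41
add 2: running sum 35 < 41
add 1: running sum 36 < 41
add 9: shortest ending here [7, 12, 10, 2, 1, 9] sum 41, len 6
add 11: shortest ending here [12, 10, 2, 1, 9, 11] sum 45, len 6
add 12: shortest ending here [10, 2, 1, 9, 11, 12] sum 45, len 6
add 6: shortest ending here [2, 1, 9, 11, 12, 6] sum 41, len 6
add 10: shortest ending here [9, 11, 12, 6, 10] sum 48, len 5
Shortest qualifying length: 5.

5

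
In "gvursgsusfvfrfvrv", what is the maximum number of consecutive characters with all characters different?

5

[g] len 1
[g, v] len 2
[g, v, u] len 3
[g, v, u, r] len 4
[g, v, u, r, s] len 5
[v, u, r, s, g] len 5
[g, s] len 2
[g, s, u] len 3
[u, s] len 2
[u, s, f] len 3
[u, s, f, v] len 4
[v, f] len 2
[v, f, r] len 3
[r, f] len 2
[r, f, v] len 3
[f, v, r] len 3
[r, v] len 2
Longest all-distinct length: 5.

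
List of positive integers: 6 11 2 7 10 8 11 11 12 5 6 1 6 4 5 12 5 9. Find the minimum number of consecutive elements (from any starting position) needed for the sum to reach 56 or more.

add 6: running sum 6 < 56
add 11: running sum 17 < 56
add 2: running sum 19 < 56
add 7: running sum 26 < 56
add 10: running sum 36 < 56
add 8: running sum 44 < 56
add 11: running sum 55 < 56
add 11: shortest ending here [11, 2, 7, 10, 8, 11, 11] sum 60, len 7
add 12: shortest ending here [7, 10, 8, 11, 11, 12] sum 59, len 6
add 5: shortest ending here [10, 8, 11, 11, 12, 5] sum 57, len 6
add 6: shortest ending here [10, 8, 11, 11, 12, 5, 6] sum 63, len 7
add 1: shortest ending here [10, 8, 11, 11, 12, 5, 6, 1] sum 64, len 8
add 6: shortest ending here [8, 11, 11, 12, 5, 6, 1, 6] sum 60, len 8
add 4: shortest ending here [11, 11, 12, 5, 6, 1, 6, 4] sum 56, len 8
add 5: shortest ending here [11, 11, 12, 5, 6, 1, 6, 4, 5] sum 61, len 9
add 12: shortest ending here [11, 12, 5, 6, 1, 6, 4, 5, 12] sum 62, len 9
add 5: shortest ending here [12, 5, 6, 1, 6, 4, 5, 12, 5] sum 56, len 9
add 9: shortest ending here [12, 5, 6, 1, 6, 4, 5, 12, 5, 9] sum 65, len 10
Shortest qualifying length: 6.

6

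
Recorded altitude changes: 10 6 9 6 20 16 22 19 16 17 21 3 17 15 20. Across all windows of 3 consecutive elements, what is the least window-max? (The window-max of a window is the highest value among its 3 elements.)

10 6 9 → max 10
6 9 6 → max 9
9 6 20 → max 20
6 20 16 → max 20
20 16 22 → max 22
16 22 19 → max 22
22 19 16 → max 22
19 16 17 → max 19
16 17 21 → max 21
17 21 3 → max 21
21 3 17 → max 21
3 17 15 → max 17
17 15 20 → max 20
Least of these is 9.

9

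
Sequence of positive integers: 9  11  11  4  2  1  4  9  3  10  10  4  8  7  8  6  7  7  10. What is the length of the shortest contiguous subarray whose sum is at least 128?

19

add 9: running sum 9 < 128
add 11: running sum 20 < 128
add 11: running sum 31 < 128
add 4: running sum 35 < 128
add 2: running sum 37 < 128
add 1: running sum 38 < 128
add 4: running sum 42 < 128
add 9: running sum 51 < 128
add 3: running sum 54 < 128
add 10: running sum 64 < 128
add 10: running sum 74 < 128
add 4: running sum 78 < 128
add 8: running sum 86 < 128
add 7: running sum 93 < 128
add 8: running sum 101 < 128
add 6: running sum 107 < 128
add 7: running sum 114 < 128
add 7: running sum 121 < 128
add 10: shortest ending here [9, 11, 11, 4, 2, 1, 4, 9, 3, 10, 10, 4, 8, 7, 8, 6, 7, 7, 10] sum 131, len 19
Shortest qualifying length: 19.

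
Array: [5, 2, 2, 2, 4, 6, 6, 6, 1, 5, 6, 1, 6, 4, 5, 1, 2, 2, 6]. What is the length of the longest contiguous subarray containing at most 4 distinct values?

12

[5] 1 distinct, len 1
[5, 2] 2 distinct, len 2
[5, 2, 2] 2 distinct, len 3
[5, 2, 2, 2] 2 distinct, len 4
[5, 2, 2, 2, 4] 3 distinct, len 5
[5, 2, 2, 2, 4, 6] 4 distinct, len 6
[5, 2, 2, 2, 4, 6, 6] 4 distinct, len 7
[5, 2, 2, 2, 4, 6, 6, 6] 4 distinct, len 8
[2, 2, 2, 4, 6, 6, 6, 1] 4 distinct, len 8
[4, 6, 6, 6, 1, 5] 4 distinct, len 6
[4, 6, 6, 6, 1, 5, 6] 4 distinct, len 7
[4, 6, 6, 6, 1, 5, 6, 1] 4 distinct, len 8
[4, 6, 6, 6, 1, 5, 6, 1, 6] 4 distinct, len 9
[4, 6, 6, 6, 1, 5, 6, 1, 6, 4] 4 distinct, len 10
[4, 6, 6, 6, 1, 5, 6, 1, 6, 4, 5] 4 distinct, len 11
[4, 6, 6, 6, 1, 5, 6, 1, 6, 4, 5, 1] 4 distinct, len 12
[4, 5, 1, 2] 4 distinct, len 4
[4, 5, 1, 2, 2] 4 distinct, len 5
[5, 1, 2, 2, 6] 4 distinct, len 5
Longest length with ≤4 distinct: 12.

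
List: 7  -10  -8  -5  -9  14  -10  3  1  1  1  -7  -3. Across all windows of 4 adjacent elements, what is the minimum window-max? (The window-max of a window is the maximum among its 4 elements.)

-5

[7, -10, -8, -5] → max 7
[-10, -8, -5, -9] → max -5
[-8, -5, -9, 14] → max 14
[-5, -9, 14, -10] → max 14
[-9, 14, -10, 3] → max 14
[14, -10, 3, 1] → max 14
[-10, 3, 1, 1] → max 3
[3, 1, 1, 1] → max 3
[1, 1, 1, -7] → max 1
[1, 1, -7, -3] → max 1
Minimum of these is -5.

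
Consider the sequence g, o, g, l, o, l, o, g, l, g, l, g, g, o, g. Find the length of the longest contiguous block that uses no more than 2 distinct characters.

add g: window [g] (1 distinct), len 1
add o: window [g, o] (2 distinct), len 2
add g: window [g, o, g] (2 distinct), len 3
add l: window [g, l] (2 distinct), len 2
add o: window [l, o] (2 distinct), len 2
add l: window [l, o, l] (2 distinct), len 3
add o: window [l, o, l, o] (2 distinct), len 4
add g: window [o, g] (2 distinct), len 2
add l: window [g, l] (2 distinct), len 2
add g: window [g, l, g] (2 distinct), len 3
add l: window [g, l, g, l] (2 distinct), len 4
add g: window [g, l, g, l, g] (2 distinct), len 5
add g: window [g, l, g, l, g, g] (2 distinct), len 6
add o: window [g, g, o] (2 distinct), len 3
add g: window [g, g, o, g] (2 distinct), len 4
Longest length with ≤2 distinct: 6.

6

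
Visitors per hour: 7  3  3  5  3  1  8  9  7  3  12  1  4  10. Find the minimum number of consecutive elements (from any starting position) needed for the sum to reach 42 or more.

Extend right; whenever the sum reaches 42, record the length and shrink from the left:
add 7: running sum 7 < 42
add 3: running sum 10 < 42
add 3: running sum 13 < 42
add 5: running sum 18 < 42
add 3: running sum 21 < 42
add 1: running sum 22 < 42
add 8: running sum 30 < 42
add 9: running sum 39 < 42
end 8: [7, 3, 3, 5, 3, 1, 8, 9, 7] sum 46, len 9
end 9: [3, 3, 5, 3, 1, 8, 9, 7, 3] sum 42, len 9
end 10: [3, 1, 8, 9, 7, 3, 12] sum 43, len 7
end 11: [3, 1, 8, 9, 7, 3, 12, 1] sum 44, len 8
end 12: [8, 9, 7, 3, 12, 1, 4] sum 44, len 7
end 13: [9, 7, 3, 12, 1, 4, 10] sum 46, len 7
Shortest qualifying length: 7.

7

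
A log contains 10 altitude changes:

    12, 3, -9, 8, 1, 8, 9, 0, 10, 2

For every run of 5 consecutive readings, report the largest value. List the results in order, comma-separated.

12, 8, 9, 9, 10, 10

Sliding a size-5 window across the 10 values:
[12, 3, -9, 8, 1] → max 12
[3, -9, 8, 1, 8] → max 8
[-9, 8, 1, 8, 9] → max 9
[8, 1, 8, 9, 0] → max 9
[1, 8, 9, 0, 10] → max 10
[8, 9, 0, 10, 2] → max 10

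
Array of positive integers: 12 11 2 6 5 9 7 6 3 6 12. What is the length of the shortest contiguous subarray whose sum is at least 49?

7

add 12: running sum 12 < 49
add 11: running sum 23 < 49
add 2: running sum 25 < 49
add 6: running sum 31 < 49
add 5: running sum 36 < 49
add 9: running sum 45 < 49
end 6: [12, 11, 2, 6, 5, 9, 7] sum 52, len 7
end 7: [12, 11, 2, 6, 5, 9, 7, 6] sum 58, len 8
end 8: [11, 2, 6, 5, 9, 7, 6, 3] sum 49, len 8
end 9: [11, 2, 6, 5, 9, 7, 6, 3, 6] sum 55, len 9
end 10: [6, 5, 9, 7, 6, 3, 6, 12] sum 54, len 8
Shortest qualifying length: 7.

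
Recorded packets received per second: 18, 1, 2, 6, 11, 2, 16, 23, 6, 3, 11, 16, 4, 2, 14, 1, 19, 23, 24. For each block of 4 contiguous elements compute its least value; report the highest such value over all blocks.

Window mins for each of the 16 positions:
[18, 1, 2, 6] → min 1
[1, 2, 6, 11] → min 1
[2, 6, 11, 2] → min 2
[6, 11, 2, 16] → min 2
[11, 2, 16, 23] → min 2
[2, 16, 23, 6] → min 2
[16, 23, 6, 3] → min 3
[23, 6, 3, 11] → min 3
[6, 3, 11, 16] → min 3
[3, 11, 16, 4] → min 3
[11, 16, 4, 2] → min 2
[16, 4, 2, 14] → min 2
[4, 2, 14, 1] → min 1
[2, 14, 1, 19] → min 1
[14, 1, 19, 23] → min 1
[1, 19, 23, 24] → min 1
Highest of these is 3.

3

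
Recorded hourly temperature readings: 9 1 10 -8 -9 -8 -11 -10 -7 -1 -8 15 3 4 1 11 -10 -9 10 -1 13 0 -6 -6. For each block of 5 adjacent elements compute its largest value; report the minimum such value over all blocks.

Each size-5 window and its max:
[9, 1, 10, -8, -9] → max 10
[1, 10, -8, -9, -8] → max 10
[10, -8, -9, -8, -11] → max 10
[-8, -9, -8, -11, -10] → max -8
[-9, -8, -11, -10, -7] → max -7
[-8, -11, -10, -7, -1] → max -1
[-11, -10, -7, -1, -8] → max -1
[-10, -7, -1, -8, 15] → max 15
[-7, -1, -8, 15, 3] → max 15
[-1, -8, 15, 3, 4] → max 15
[-8, 15, 3, 4, 1] → max 15
[15, 3, 4, 1, 11] → max 15
[3, 4, 1, 11, -10] → max 11
[4, 1, 11, -10, -9] → max 11
[1, 11, -10, -9, 10] → max 11
[11, -10, -9, 10, -1] → max 11
[-10, -9, 10, -1, 13] → max 13
[-9, 10, -1, 13, 0] → max 13
[10, -1, 13, 0, -6] → max 13
[-1, 13, 0, -6, -6] → max 13
Minimum of these is -8.

-8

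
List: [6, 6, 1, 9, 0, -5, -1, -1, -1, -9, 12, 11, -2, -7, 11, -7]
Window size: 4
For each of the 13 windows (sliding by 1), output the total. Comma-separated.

22, 16, 5, 3, -7, -8, -12, 1, 13, 12, 14, 13, -5

Sliding a size-4 window across the 16 values:
(6, 6, 1, 9) → sum 22
(6, 1, 9, 0) → sum 16
(1, 9, 0, -5) → sum 5
(9, 0, -5, -1) → sum 3
(0, -5, -1, -1) → sum -7
(-5, -1, -1, -1) → sum -8
(-1, -1, -1, -9) → sum -12
(-1, -1, -9, 12) → sum 1
(-1, -9, 12, 11) → sum 13
(-9, 12, 11, -2) → sum 12
(12, 11, -2, -7) → sum 14
(11, -2, -7, 11) → sum 13
(-2, -7, 11, -7) → sum -5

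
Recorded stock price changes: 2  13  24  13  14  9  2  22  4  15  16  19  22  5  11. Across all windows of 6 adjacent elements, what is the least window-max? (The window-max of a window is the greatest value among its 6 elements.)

22

(2, 13, 24, 13, 14, 9) → max 24
(13, 24, 13, 14, 9, 2) → max 24
(24, 13, 14, 9, 2, 22) → max 24
(13, 14, 9, 2, 22, 4) → max 22
(14, 9, 2, 22, 4, 15) → max 22
(9, 2, 22, 4, 15, 16) → max 22
(2, 22, 4, 15, 16, 19) → max 22
(22, 4, 15, 16, 19, 22) → max 22
(4, 15, 16, 19, 22, 5) → max 22
(15, 16, 19, 22, 5, 11) → max 22
Least of these is 22.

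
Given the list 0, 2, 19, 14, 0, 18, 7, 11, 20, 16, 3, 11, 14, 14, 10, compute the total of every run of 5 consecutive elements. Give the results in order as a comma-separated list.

[0, 2, 19, 14, 0] → sum 35
[2, 19, 14, 0, 18] → sum 53
[19, 14, 0, 18, 7] → sum 58
[14, 0, 18, 7, 11] → sum 50
[0, 18, 7, 11, 20] → sum 56
[18, 7, 11, 20, 16] → sum 72
[7, 11, 20, 16, 3] → sum 57
[11, 20, 16, 3, 11] → sum 61
[20, 16, 3, 11, 14] → sum 64
[16, 3, 11, 14, 14] → sum 58
[3, 11, 14, 14, 10] → sum 52

35, 53, 58, 50, 56, 72, 57, 61, 64, 58, 52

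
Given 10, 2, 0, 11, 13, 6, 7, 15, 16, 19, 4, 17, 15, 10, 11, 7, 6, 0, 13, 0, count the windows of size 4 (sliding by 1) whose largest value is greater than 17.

10 2 0 11 → max 11
2 0 11 13 → max 13
0 11 13 6 → max 13
11 13 6 7 → max 13
13 6 7 15 → max 15
6 7 15 16 → max 16
7 15 16 19 → max 19  > 17 ✓
15 16 19 4 → max 19  > 17 ✓
16 19 4 17 → max 19  > 17 ✓
19 4 17 15 → max 19  > 17 ✓
4 17 15 10 → max 17
17 15 10 11 → max 17
15 10 11 7 → max 15
10 11 7 6 → max 11
11 7 6 0 → max 11
7 6 0 13 → max 13
6 0 13 0 → max 13
4 windows satisfy the condition.

4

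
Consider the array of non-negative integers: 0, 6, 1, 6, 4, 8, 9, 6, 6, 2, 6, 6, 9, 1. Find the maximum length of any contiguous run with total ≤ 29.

[0] sum 0 len 1
[0, 6] sum 6 len 2
[0, 6, 1] sum 7 len 3
[0, 6, 1, 6] sum 13 len 4
[0, 6, 1, 6, 4] sum 17 len 5
[0, 6, 1, 6, 4, 8] sum 25 len 6
[1, 6, 4, 8, 9] sum 28 len 5
[4, 8, 9, 6] sum 27 len 4
[8, 9, 6, 6] sum 29 len 4
[9, 6, 6, 2] sum 23 len 4
[9, 6, 6, 2, 6] sum 29 len 5
[6, 6, 2, 6, 6] sum 26 len 5
[6, 2, 6, 6, 9] sum 29 len 5
[2, 6, 6, 9, 1] sum 24 len 5
Longest length seen: 6.

6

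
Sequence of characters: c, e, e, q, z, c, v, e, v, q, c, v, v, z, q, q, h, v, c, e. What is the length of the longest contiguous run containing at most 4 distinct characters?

Extend right; when distinct count exceeds 4, shrink from the left:
add c: window [c] (1 distinct), len 1
add e: window [c, e] (2 distinct), len 2
add e: window [c, e, e] (2 distinct), len 3
add q: window [c, e, e, q] (3 distinct), len 4
add z: window [c, e, e, q, z] (4 distinct), len 5
add c: window [c, e, e, q, z, c] (4 distinct), len 6
add v: window [q, z, c, v] (4 distinct), len 4
add e: window [z, c, v, e] (4 distinct), len 4
add v: window [z, c, v, e, v] (4 distinct), len 5
add q: window [c, v, e, v, q] (4 distinct), len 5
add c: window [c, v, e, v, q, c] (4 distinct), len 6
add v: window [c, v, e, v, q, c, v] (4 distinct), len 7
add v: window [c, v, e, v, q, c, v, v] (4 distinct), len 8
add z: window [v, q, c, v, v, z] (4 distinct), len 6
add q: window [v, q, c, v, v, z, q] (4 distinct), len 7
add q: window [v, q, c, v, v, z, q, q] (4 distinct), len 8
add h: window [v, v, z, q, q, h] (4 distinct), len 6
add v: window [v, v, z, q, q, h, v] (4 distinct), len 7
add c: window [q, q, h, v, c] (4 distinct), len 5
add e: window [h, v, c, e] (4 distinct), len 4
Longest length with ≤4 distinct: 8.

8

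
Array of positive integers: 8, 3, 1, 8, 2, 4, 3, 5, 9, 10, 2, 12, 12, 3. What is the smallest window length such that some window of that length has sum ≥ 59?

9

add 8: running sum 8 < 59
add 3: running sum 11 < 59
add 1: running sum 12 < 59
add 8: running sum 20 < 59
add 2: running sum 22 < 59
add 4: running sum 26 < 59
add 3: running sum 29 < 59
add 5: running sum 34 < 59
add 9: running sum 43 < 59
add 10: running sum 53 < 59
add 2: running sum 55 < 59
add 12: shortest ending here [3, 1, 8, 2, 4, 3, 5, 9, 10, 2, 12] sum 59, len 11
add 12: shortest ending here [2, 4, 3, 5, 9, 10, 2, 12, 12] sum 59, len 9
add 3: shortest ending here [4, 3, 5, 9, 10, 2, 12, 12, 3] sum 60, len 9
Shortest qualifying length: 9.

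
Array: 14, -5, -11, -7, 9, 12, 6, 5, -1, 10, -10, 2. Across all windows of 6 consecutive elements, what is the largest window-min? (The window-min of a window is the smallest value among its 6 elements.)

14 -5 -11 -7 9 12 → min -11
-5 -11 -7 9 12 6 → min -11
-11 -7 9 12 6 5 → min -11
-7 9 12 6 5 -1 → min -7
9 12 6 5 -1 10 → min -1
12 6 5 -1 10 -10 → min -10
6 5 -1 10 -10 2 → min -10
Largest of these is -1.

-1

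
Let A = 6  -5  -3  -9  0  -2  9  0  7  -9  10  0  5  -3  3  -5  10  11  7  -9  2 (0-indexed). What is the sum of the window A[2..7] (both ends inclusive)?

Elements at indices 2..7: -3, -9, 0, -2, 9, 0
sum(-3, -9, 0, -2, 9, 0) = -5

-5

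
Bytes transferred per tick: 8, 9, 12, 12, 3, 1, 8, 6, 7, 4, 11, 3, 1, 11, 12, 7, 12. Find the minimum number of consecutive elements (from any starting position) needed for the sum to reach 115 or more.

add 8: running sum 8 < 115
add 9: running sum 17 < 115
add 12: running sum 29 < 115
add 12: running sum 41 < 115
add 3: running sum 44 < 115
add 1: running sum 45 < 115
add 8: running sum 53 < 115
add 6: running sum 59 < 115
add 7: running sum 66 < 115
add 4: running sum 70 < 115
add 11: running sum 81 < 115
add 3: running sum 84 < 115
add 1: running sum 85 < 115
add 11: running sum 96 < 115
add 12: running sum 108 < 115
end 15: [8, 9, 12, 12, 3, 1, 8, 6, 7, 4, 11, 3, 1, 11, 12, 7] sum 115, len 16
end 16: [9, 12, 12, 3, 1, 8, 6, 7, 4, 11, 3, 1, 11, 12, 7, 12] sum 119, len 16
Shortest qualifying length: 16.

16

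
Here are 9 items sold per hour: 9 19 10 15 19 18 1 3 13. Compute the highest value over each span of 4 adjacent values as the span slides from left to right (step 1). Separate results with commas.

19, 19, 19, 19, 19, 18

9 19 10 15 → max 19
19 10 15 19 → max 19
10 15 19 18 → max 19
15 19 18 1 → max 19
19 18 1 3 → max 19
18 1 3 13 → max 18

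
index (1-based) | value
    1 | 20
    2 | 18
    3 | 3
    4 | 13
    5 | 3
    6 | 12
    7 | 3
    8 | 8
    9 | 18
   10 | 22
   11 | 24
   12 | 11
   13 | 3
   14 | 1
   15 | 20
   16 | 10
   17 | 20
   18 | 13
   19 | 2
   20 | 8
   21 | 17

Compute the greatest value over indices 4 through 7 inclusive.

Elements at indices 4..7: 13, 3, 12, 3
max(13, 3, 12, 3) = 13

13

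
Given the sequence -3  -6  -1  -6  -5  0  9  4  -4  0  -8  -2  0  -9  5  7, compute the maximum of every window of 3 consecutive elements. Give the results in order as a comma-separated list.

-1, -1, -1, 0, 9, 9, 9, 4, 0, 0, 0, 0, 5, 7

-3 -6 -1 → max -1
-6 -1 -6 → max -1
-1 -6 -5 → max -1
-6 -5 0 → max 0
-5 0 9 → max 9
0 9 4 → max 9
9 4 -4 → max 9
4 -4 0 → max 4
-4 0 -8 → max 0
0 -8 -2 → max 0
-8 -2 0 → max 0
-2 0 -9 → max 0
0 -9 5 → max 5
-9 5 7 → max 7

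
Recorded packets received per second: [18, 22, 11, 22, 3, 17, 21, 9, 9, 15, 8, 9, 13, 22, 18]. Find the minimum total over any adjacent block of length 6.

63

(18, 22, 11, 22, 3, 17) → sum 93
(22, 11, 22, 3, 17, 21) → sum 96
(11, 22, 3, 17, 21, 9) → sum 83
(22, 3, 17, 21, 9, 9) → sum 81
(3, 17, 21, 9, 9, 15) → sum 74
(17, 21, 9, 9, 15, 8) → sum 79
(21, 9, 9, 15, 8, 9) → sum 71
(9, 9, 15, 8, 9, 13) → sum 63
(9, 15, 8, 9, 13, 22) → sum 76
(15, 8, 9, 13, 22, 18) → sum 85
Minimum of these is 63.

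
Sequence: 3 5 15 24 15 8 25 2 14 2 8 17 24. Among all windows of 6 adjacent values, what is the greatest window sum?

92

[3, 5, 15, 24, 15, 8] → sum 70
[5, 15, 24, 15, 8, 25] → sum 92
[15, 24, 15, 8, 25, 2] → sum 89
[24, 15, 8, 25, 2, 14] → sum 88
[15, 8, 25, 2, 14, 2] → sum 66
[8, 25, 2, 14, 2, 8] → sum 59
[25, 2, 14, 2, 8, 17] → sum 68
[2, 14, 2, 8, 17, 24] → sum 67
Greatest of these is 92.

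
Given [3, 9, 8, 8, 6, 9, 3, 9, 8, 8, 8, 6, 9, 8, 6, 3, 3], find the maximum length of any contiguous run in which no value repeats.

4

[3] len 1
[3, 9] len 2
[3, 9, 8] len 3
[8] len 1
[8, 6] len 2
[8, 6, 9] len 3
[8, 6, 9, 3] len 4
[3, 9] len 2
[3, 9, 8] len 3
[8] len 1
[8] len 1
[8, 6] len 2
[8, 6, 9] len 3
[6, 9, 8] len 3
[9, 8, 6] len 3
[9, 8, 6, 3] len 4
[3] len 1
Longest all-distinct length: 4.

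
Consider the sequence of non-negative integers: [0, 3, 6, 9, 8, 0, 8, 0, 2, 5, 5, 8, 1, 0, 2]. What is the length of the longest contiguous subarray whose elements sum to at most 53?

12

Extend to the right; shrink from the left whenever the sum exceeds 53:
add 0: [0] sum 0, len 1
add 3: [0, 3] sum 3, len 2
add 6: [0, 3, 6] sum 9, len 3
add 9: [0, 3, 6, 9] sum 18, len 4
add 8: [0, 3, 6, 9, 8] sum 26, len 5
add 0: [0, 3, 6, 9, 8, 0] sum 26, len 6
add 8: [0, 3, 6, 9, 8, 0, 8] sum 34, len 7
add 0: [0, 3, 6, 9, 8, 0, 8, 0] sum 34, len 8
add 2: [0, 3, 6, 9, 8, 0, 8, 0, 2] sum 36, len 9
add 5: [0, 3, 6, 9, 8, 0, 8, 0, 2, 5] sum 41, len 10
add 5: [0, 3, 6, 9, 8, 0, 8, 0, 2, 5, 5] sum 46, len 11
add 8: [6, 9, 8, 0, 8, 0, 2, 5, 5, 8] sum 51, len 10
add 1: [6, 9, 8, 0, 8, 0, 2, 5, 5, 8, 1] sum 52, len 11
add 0: [6, 9, 8, 0, 8, 0, 2, 5, 5, 8, 1, 0] sum 52, len 12
add 2: [9, 8, 0, 8, 0, 2, 5, 5, 8, 1, 0, 2] sum 48, len 12
Longest length seen: 12.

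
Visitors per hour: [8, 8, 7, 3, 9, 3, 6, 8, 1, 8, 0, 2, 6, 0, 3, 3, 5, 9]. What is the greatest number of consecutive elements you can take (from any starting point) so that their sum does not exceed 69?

15

add 8: [8] sum 8, len 1
add 8: [8, 8] sum 16, len 2
add 7: [8, 8, 7] sum 23, len 3
add 3: [8, 8, 7, 3] sum 26, len 4
add 9: [8, 8, 7, 3, 9] sum 35, len 5
add 3: [8, 8, 7, 3, 9, 3] sum 38, len 6
add 6: [8, 8, 7, 3, 9, 3, 6] sum 44, len 7
add 8: [8, 8, 7, 3, 9, 3, 6, 8] sum 52, len 8
add 1: [8, 8, 7, 3, 9, 3, 6, 8, 1] sum 53, len 9
add 8: [8, 8, 7, 3, 9, 3, 6, 8, 1, 8] sum 61, len 10
add 0: [8, 8, 7, 3, 9, 3, 6, 8, 1, 8, 0] sum 61, len 11
add 2: [8, 8, 7, 3, 9, 3, 6, 8, 1, 8, 0, 2] sum 63, len 12
add 6: [8, 8, 7, 3, 9, 3, 6, 8, 1, 8, 0, 2, 6] sum 69, len 13
add 0: [8, 8, 7, 3, 9, 3, 6, 8, 1, 8, 0, 2, 6, 0] sum 69, len 14
add 3: [8, 7, 3, 9, 3, 6, 8, 1, 8, 0, 2, 6, 0, 3] sum 64, len 14
add 3: [8, 7, 3, 9, 3, 6, 8, 1, 8, 0, 2, 6, 0, 3, 3] sum 67, len 15
add 5: [7, 3, 9, 3, 6, 8, 1, 8, 0, 2, 6, 0, 3, 3, 5] sum 64, len 15
add 9: [3, 9, 3, 6, 8, 1, 8, 0, 2, 6, 0, 3, 3, 5, 9] sum 66, len 15
Longest length seen: 15.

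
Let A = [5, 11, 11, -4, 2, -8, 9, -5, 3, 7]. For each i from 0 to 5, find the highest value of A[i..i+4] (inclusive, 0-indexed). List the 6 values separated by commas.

11, 11, 11, 9, 9, 9

(5, 11, 11, -4, 2) → max 11
(11, 11, -4, 2, -8) → max 11
(11, -4, 2, -8, 9) → max 11
(-4, 2, -8, 9, -5) → max 9
(2, -8, 9, -5, 3) → max 9
(-8, 9, -5, 3, 7) → max 9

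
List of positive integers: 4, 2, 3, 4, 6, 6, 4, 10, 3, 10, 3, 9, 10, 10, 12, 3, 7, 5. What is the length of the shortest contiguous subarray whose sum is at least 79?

11

add 4: running sum 4 < 79
add 2: running sum 6 < 79
add 3: running sum 9 < 79
add 4: running sum 13 < 79
add 6: running sum 19 < 79
add 6: running sum 25 < 79
add 4: running sum 29 < 79
add 10: running sum 39 < 79
add 3: running sum 42 < 79
add 10: running sum 52 < 79
add 3: running sum 55 < 79
add 9: running sum 64 < 79
add 10: running sum 74 < 79
end 13: [2, 3, 4, 6, 6, 4, 10, 3, 10, 3, 9, 10, 10] sum 80, len 13
end 14: [6, 6, 4, 10, 3, 10, 3, 9, 10, 10, 12] sum 83, len 11
end 15: [6, 4, 10, 3, 10, 3, 9, 10, 10, 12, 3] sum 80, len 11
end 16: [4, 10, 3, 10, 3, 9, 10, 10, 12, 3, 7] sum 81, len 11
end 17: [10, 3, 10, 3, 9, 10, 10, 12, 3, 7, 5] sum 82, len 11
Shortest qualifying length: 11.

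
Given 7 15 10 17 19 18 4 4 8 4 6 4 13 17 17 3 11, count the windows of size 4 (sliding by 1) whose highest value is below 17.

4

(7, 15, 10, 17) → max 17
(15, 10, 17, 19) → max 19
(10, 17, 19, 18) → max 19
(17, 19, 18, 4) → max 19
(19, 18, 4, 4) → max 19
(18, 4, 4, 8) → max 18
(4, 4, 8, 4) → max 8  < 17 ✓
(4, 8, 4, 6) → max 8  < 17 ✓
(8, 4, 6, 4) → max 8  < 17 ✓
(4, 6, 4, 13) → max 13  < 17 ✓
(6, 4, 13, 17) → max 17
(4, 13, 17, 17) → max 17
(13, 17, 17, 3) → max 17
(17, 17, 3, 11) → max 17
4 windows satisfy the condition.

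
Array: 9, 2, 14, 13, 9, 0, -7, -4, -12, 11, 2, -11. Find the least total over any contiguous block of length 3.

[9, 2, 14] → sum 25
[2, 14, 13] → sum 29
[14, 13, 9] → sum 36
[13, 9, 0] → sum 22
[9, 0, -7] → sum 2
[0, -7, -4] → sum -11
[-7, -4, -12] → sum -23
[-4, -12, 11] → sum -5
[-12, 11, 2] → sum 1
[11, 2, -11] → sum 2
Least of these is -23.

-23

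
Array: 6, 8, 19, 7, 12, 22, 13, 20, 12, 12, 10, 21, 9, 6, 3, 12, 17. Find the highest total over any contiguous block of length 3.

Each size-3 window and its sum:
6 8 19 → sum 33
8 19 7 → sum 34
19 7 12 → sum 38
7 12 22 → sum 41
12 22 13 → sum 47
22 13 20 → sum 55
13 20 12 → sum 45
20 12 12 → sum 44
12 12 10 → sum 34
12 10 21 → sum 43
10 21 9 → sum 40
21 9 6 → sum 36
9 6 3 → sum 18
6 3 12 → sum 21
3 12 17 → sum 32
Highest of these is 55.

55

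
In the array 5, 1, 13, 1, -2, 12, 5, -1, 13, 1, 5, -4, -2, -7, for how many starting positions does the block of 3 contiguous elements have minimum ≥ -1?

(5, 1, 13) → min 1  ≥ -1 ✓
(1, 13, 1) → min 1  ≥ -1 ✓
(13, 1, -2) → min -2
(1, -2, 12) → min -2
(-2, 12, 5) → min -2
(12, 5, -1) → min -1  ≥ -1 ✓
(5, -1, 13) → min -1  ≥ -1 ✓
(-1, 13, 1) → min -1  ≥ -1 ✓
(13, 1, 5) → min 1  ≥ -1 ✓
(1, 5, -4) → min -4
(5, -4, -2) → min -4
(-4, -2, -7) → min -7
6 windows satisfy the condition.

6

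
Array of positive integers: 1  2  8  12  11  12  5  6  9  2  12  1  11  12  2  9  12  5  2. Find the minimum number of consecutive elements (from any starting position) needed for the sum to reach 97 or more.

12

add 1: running sum 1 < 97
add 2: running sum 3 < 97
add 8: running sum 11 < 97
add 12: running sum 23 < 97
add 11: running sum 34 < 97
add 12: running sum 46 < 97
add 5: running sum 51 < 97
add 6: running sum 57 < 97
add 9: running sum 66 < 97
add 2: running sum 68 < 97
add 12: running sum 80 < 97
add 1: running sum 81 < 97
add 11: running sum 92 < 97
end 13: [8, 12, 11, 12, 5, 6, 9, 2, 12, 1, 11, 12] sum 101, len 12
end 14: [8, 12, 11, 12, 5, 6, 9, 2, 12, 1, 11, 12, 2] sum 103, len 13
end 15: [12, 11, 12, 5, 6, 9, 2, 12, 1, 11, 12, 2, 9] sum 104, len 13
end 16: [11, 12, 5, 6, 9, 2, 12, 1, 11, 12, 2, 9, 12] sum 104, len 13
end 17: [12, 5, 6, 9, 2, 12, 1, 11, 12, 2, 9, 12, 5] sum 98, len 13
end 18: [12, 5, 6, 9, 2, 12, 1, 11, 12, 2, 9, 12, 5, 2] sum 100, len 14
Shortest qualifying length: 12.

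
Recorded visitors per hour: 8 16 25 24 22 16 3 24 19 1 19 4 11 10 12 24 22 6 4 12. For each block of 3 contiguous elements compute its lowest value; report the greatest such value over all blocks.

Each size-3 window and its min:
(8, 16, 25) → min 8
(16, 25, 24) → min 16
(25, 24, 22) → min 22
(24, 22, 16) → min 16
(22, 16, 3) → min 3
(16, 3, 24) → min 3
(3, 24, 19) → min 3
(24, 19, 1) → min 1
(19, 1, 19) → min 1
(1, 19, 4) → min 1
(19, 4, 11) → min 4
(4, 11, 10) → min 4
(11, 10, 12) → min 10
(10, 12, 24) → min 10
(12, 24, 22) → min 12
(24, 22, 6) → min 6
(22, 6, 4) → min 4
(6, 4, 12) → min 4
Greatest of these is 22.

22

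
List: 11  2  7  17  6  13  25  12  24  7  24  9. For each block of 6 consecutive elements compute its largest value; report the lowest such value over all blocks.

17

Each size-6 window and its max:
11 2 7 17 6 13 → max 17
2 7 17 6 13 25 → max 25
7 17 6 13 25 12 → max 25
17 6 13 25 12 24 → max 25
6 13 25 12 24 7 → max 25
13 25 12 24 7 24 → max 25
25 12 24 7 24 9 → max 25
Lowest of these is 17.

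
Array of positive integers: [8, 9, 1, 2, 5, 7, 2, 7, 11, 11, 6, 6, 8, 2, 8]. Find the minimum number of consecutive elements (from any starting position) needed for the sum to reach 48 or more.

add 8: running sum 8 < 48
add 9: running sum 17 < 48
add 1: running sum 18 < 48
add 2: running sum 20 < 48
add 5: running sum 25 < 48
add 7: running sum 32 < 48
add 2: running sum 34 < 48
add 7: running sum 41 < 48
add 11: shortest ending here [8, 9, 1, 2, 5, 7, 2, 7, 11] sum 52, len 9
add 11: shortest ending here [9, 1, 2, 5, 7, 2, 7, 11, 11] sum 55, len 9
add 6: shortest ending here [5, 7, 2, 7, 11, 11, 6] sum 49, len 7
add 6: shortest ending here [7, 2, 7, 11, 11, 6, 6] sum 50, len 7
add 8: shortest ending here [7, 11, 11, 6, 6, 8] sum 49, len 6
add 2: shortest ending here [7, 11, 11, 6, 6, 8, 2] sum 51, len 7
add 8: shortest ending here [11, 11, 6, 6, 8, 2, 8] sum 52, len 7
Shortest qualifying length: 6.

6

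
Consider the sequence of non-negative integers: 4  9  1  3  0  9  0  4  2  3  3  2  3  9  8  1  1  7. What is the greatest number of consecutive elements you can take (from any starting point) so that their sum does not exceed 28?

10

add 4: [4] sum 4, len 1
add 9: [4, 9] sum 13, len 2
add 1: [4, 9, 1] sum 14, len 3
add 3: [4, 9, 1, 3] sum 17, len 4
add 0: [4, 9, 1, 3, 0] sum 17, len 5
add 9: [4, 9, 1, 3, 0, 9] sum 26, len 6
add 0: [4, 9, 1, 3, 0, 9, 0] sum 26, len 7
add 4: [9, 1, 3, 0, 9, 0, 4] sum 26, len 7
add 2: [9, 1, 3, 0, 9, 0, 4, 2] sum 28, len 8
add 3: [1, 3, 0, 9, 0, 4, 2, 3] sum 22, len 8
add 3: [1, 3, 0, 9, 0, 4, 2, 3, 3] sum 25, len 9
add 2: [1, 3, 0, 9, 0, 4, 2, 3, 3, 2] sum 27, len 10
add 3: [0, 9, 0, 4, 2, 3, 3, 2, 3] sum 26, len 9
add 9: [0, 4, 2, 3, 3, 2, 3, 9] sum 26, len 8
add 8: [3, 3, 2, 3, 9, 8] sum 28, len 6
add 1: [3, 2, 3, 9, 8, 1] sum 26, len 6
add 1: [3, 2, 3, 9, 8, 1, 1] sum 27, len 7
add 7: [9, 8, 1, 1, 7] sum 26, len 5
Longest length seen: 10.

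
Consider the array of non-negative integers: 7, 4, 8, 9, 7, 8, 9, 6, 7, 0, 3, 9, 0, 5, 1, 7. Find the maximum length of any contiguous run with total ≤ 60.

11

→ 7: sum 7, len 1
→ 4: sum 11, len 2
→ 8: sum 19, len 3
→ 9: sum 28, len 4
→ 7: sum 35, len 5
→ 8: sum 43, len 6
→ 9: sum 52, len 7
→ 6: sum 58, len 8
→ 7 (dropped 7): sum 58, len 8
→ 0: sum 58, len 9
→ 3 (dropped 4): sum 57, len 9
→ 9 (dropped 8): sum 58, len 9
→ 0: sum 58, len 10
→ 5 (dropped 9): sum 54, len 10
→ 1: sum 55, len 11
→ 7 (dropped 7): sum 55, len 11
Longest length seen: 11.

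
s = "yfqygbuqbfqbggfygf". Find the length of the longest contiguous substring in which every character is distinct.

add y: [y] len 1
add f: [y, f] len 2
add q: [y, f, q] len 3
add y (repeat y, move left end past it): [f, q, y] len 3
add g: [f, q, y, g] len 4
add b: [f, q, y, g, b] len 5
add u: [f, q, y, g, b, u] len 6
add q (repeat q, move left end past it): [y, g, b, u, q] len 5
add b (repeat b, move left end past it): [u, q, b] len 3
add f: [u, q, b, f] len 4
add q (repeat q, move left end past it): [b, f, q] len 3
add b (repeat b, move left end past it): [f, q, b] len 3
add g: [f, q, b, g] len 4
add g (repeat g, move left end past it): [g] len 1
add f: [g, f] len 2
add y: [g, f, y] len 3
add g (repeat g, move left end past it): [f, y, g] len 3
add f (repeat f, move left end past it): [y, g, f] len 3
Longest all-distinct length: 6.

6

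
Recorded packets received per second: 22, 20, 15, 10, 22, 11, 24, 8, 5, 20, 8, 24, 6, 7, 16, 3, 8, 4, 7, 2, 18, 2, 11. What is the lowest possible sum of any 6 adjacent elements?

Each size-6 window and its sum:
[22, 20, 15, 10, 22, 11] → sum 100
[20, 15, 10, 22, 11, 24] → sum 102
[15, 10, 22, 11, 24, 8] → sum 90
[10, 22, 11, 24, 8, 5] → sum 80
[22, 11, 24, 8, 5, 20] → sum 90
[11, 24, 8, 5, 20, 8] → sum 76
[24, 8, 5, 20, 8, 24] → sum 89
[8, 5, 20, 8, 24, 6] → sum 71
[5, 20, 8, 24, 6, 7] → sum 70
[20, 8, 24, 6, 7, 16] → sum 81
[8, 24, 6, 7, 16, 3] → sum 64
[24, 6, 7, 16, 3, 8] → sum 64
[6, 7, 16, 3, 8, 4] → sum 44
[7, 16, 3, 8, 4, 7] → sum 45
[16, 3, 8, 4, 7, 2] → sum 40
[3, 8, 4, 7, 2, 18] → sum 42
[8, 4, 7, 2, 18, 2] → sum 41
[4, 7, 2, 18, 2, 11] → sum 44
Lowest of these is 40.

40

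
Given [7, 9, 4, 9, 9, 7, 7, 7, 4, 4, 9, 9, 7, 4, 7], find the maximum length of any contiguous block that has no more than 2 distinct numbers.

add 7: window [7] (1 distinct), len 1
add 9: window [7, 9] (2 distinct), len 2
add 4: window [9, 4] (2 distinct), len 2
add 9: window [9, 4, 9] (2 distinct), len 3
add 9: window [9, 4, 9, 9] (2 distinct), len 4
add 7: window [9, 9, 7] (2 distinct), len 3
add 7: window [9, 9, 7, 7] (2 distinct), len 4
add 7: window [9, 9, 7, 7, 7] (2 distinct), len 5
add 4: window [7, 7, 7, 4] (2 distinct), len 4
add 4: window [7, 7, 7, 4, 4] (2 distinct), len 5
add 9: window [4, 4, 9] (2 distinct), len 3
add 9: window [4, 4, 9, 9] (2 distinct), len 4
add 7: window [9, 9, 7] (2 distinct), len 3
add 4: window [7, 4] (2 distinct), len 2
add 7: window [7, 4, 7] (2 distinct), len 3
Longest length with ≤2 distinct: 5.

5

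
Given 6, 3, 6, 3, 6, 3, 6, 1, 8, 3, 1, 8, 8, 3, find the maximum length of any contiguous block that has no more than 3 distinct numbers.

8

Extend right; when distinct count exceeds 3, shrink from the left:
add 6: window [6] (1 distinct), len 1
add 3: window [6, 3] (2 distinct), len 2
add 6: window [6, 3, 6] (2 distinct), len 3
add 3: window [6, 3, 6, 3] (2 distinct), len 4
add 6: window [6, 3, 6, 3, 6] (2 distinct), len 5
add 3: window [6, 3, 6, 3, 6, 3] (2 distinct), len 6
add 6: window [6, 3, 6, 3, 6, 3, 6] (2 distinct), len 7
add 1: window [6, 3, 6, 3, 6, 3, 6, 1] (3 distinct), len 8
add 8: window [6, 1, 8] (3 distinct), len 3
add 3: window [1, 8, 3] (3 distinct), len 3
add 1: window [1, 8, 3, 1] (3 distinct), len 4
add 8: window [1, 8, 3, 1, 8] (3 distinct), len 5
add 8: window [1, 8, 3, 1, 8, 8] (3 distinct), len 6
add 3: window [1, 8, 3, 1, 8, 8, 3] (3 distinct), len 7
Longest length with ≤3 distinct: 8.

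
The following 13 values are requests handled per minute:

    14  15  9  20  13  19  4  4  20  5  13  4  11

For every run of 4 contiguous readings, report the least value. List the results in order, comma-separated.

9, 9, 9, 4, 4, 4, 4, 4, 4, 4

Sliding a size-4 window across the 13 values:
14 15 9 20 → min 9
15 9 20 13 → min 9
9 20 13 19 → min 9
20 13 19 4 → min 4
13 19 4 4 → min 4
19 4 4 20 → min 4
4 4 20 5 → min 4
4 20 5 13 → min 4
20 5 13 4 → min 4
5 13 4 11 → min 4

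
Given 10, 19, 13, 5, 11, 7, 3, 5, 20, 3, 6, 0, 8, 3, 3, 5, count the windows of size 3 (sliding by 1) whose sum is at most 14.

5

(10, 19, 13) → sum 42
(19, 13, 5) → sum 37
(13, 5, 11) → sum 29
(5, 11, 7) → sum 23
(11, 7, 3) → sum 21
(7, 3, 5) → sum 15
(3, 5, 20) → sum 28
(5, 20, 3) → sum 28
(20, 3, 6) → sum 29
(3, 6, 0) → sum 9  ≤ 14 ✓
(6, 0, 8) → sum 14  ≤ 14 ✓
(0, 8, 3) → sum 11  ≤ 14 ✓
(8, 3, 3) → sum 14  ≤ 14 ✓
(3, 3, 5) → sum 11  ≤ 14 ✓
5 windows satisfy the condition.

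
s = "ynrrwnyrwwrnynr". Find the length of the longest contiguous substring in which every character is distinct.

4

[y] len 1
[y, n] len 2
[y, n, r] len 3
[r] len 1
[r, w] len 2
[r, w, n] len 3
[r, w, n, y] len 4
[w, n, y, r] len 4
[n, y, r, w] len 4
[w] len 1
[w, r] len 2
[w, r, n] len 3
[w, r, n, y] len 4
[y, n] len 2
[y, n, r] len 3
Longest all-distinct length: 4.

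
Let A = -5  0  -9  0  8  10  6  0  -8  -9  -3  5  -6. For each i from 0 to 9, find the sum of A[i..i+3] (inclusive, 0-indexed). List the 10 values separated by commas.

-14, -1, 9, 24, 24, 8, -11, -20, -15, -13

[-5, 0, -9, 0] → sum -14
[0, -9, 0, 8] → sum -1
[-9, 0, 8, 10] → sum 9
[0, 8, 10, 6] → sum 24
[8, 10, 6, 0] → sum 24
[10, 6, 0, -8] → sum 8
[6, 0, -8, -9] → sum -11
[0, -8, -9, -3] → sum -20
[-8, -9, -3, 5] → sum -15
[-9, -3, 5, -6] → sum -13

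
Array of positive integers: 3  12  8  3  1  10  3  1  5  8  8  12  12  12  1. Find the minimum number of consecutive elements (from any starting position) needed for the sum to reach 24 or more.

Extend right; whenever the sum reaches 24, record the length and shrink from the left:
add 3: running sum 3 < 24
add 12: running sum 15 < 24
add 8: running sum 23 < 24
end 3: [3, 12, 8, 3] sum 26, len 4
end 4: [12, 8, 3, 1] sum 24, len 4
end 5: [12, 8, 3, 1, 10] sum 34, len 5
end 6: [8, 3, 1, 10, 3] sum 25, len 5
end 7: [8, 3, 1, 10, 3, 1] sum 26, len 6
end 8: [8, 3, 1, 10, 3, 1, 5] sum 31, len 7
end 9: [10, 3, 1, 5, 8] sum 27, len 5
end 10: [3, 1, 5, 8, 8] sum 25, len 5
end 11: [8, 8, 12] sum 28, len 3
end 12: [12, 12] sum 24, len 2
end 13: [12, 12] sum 24, len 2
end 14: [12, 12, 1] sum 25, len 3
Shortest qualifying length: 2.

2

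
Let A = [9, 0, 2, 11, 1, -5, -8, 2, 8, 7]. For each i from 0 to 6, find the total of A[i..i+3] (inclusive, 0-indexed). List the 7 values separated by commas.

(9, 0, 2, 11) → sum 22
(0, 2, 11, 1) → sum 14
(2, 11, 1, -5) → sum 9
(11, 1, -5, -8) → sum -1
(1, -5, -8, 2) → sum -10
(-5, -8, 2, 8) → sum -3
(-8, 2, 8, 7) → sum 9

22, 14, 9, -1, -10, -3, 9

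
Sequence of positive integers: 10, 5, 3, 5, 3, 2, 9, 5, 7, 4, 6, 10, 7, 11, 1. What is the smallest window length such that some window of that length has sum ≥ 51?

8

Extend right; whenever the sum reaches 51, record the length and shrink from the left:
add 10: running sum 10 < 51
add 5: running sum 15 < 51
add 3: running sum 18 < 51
add 5: running sum 23 < 51
add 3: running sum 26 < 51
add 2: running sum 28 < 51
add 9: running sum 37 < 51
add 5: running sum 42 < 51
add 7: running sum 49 < 51
add 4: shortest ending here [10, 5, 3, 5, 3, 2, 9, 5, 7, 4] sum 53, len 10
add 6: shortest ending here [10, 5, 3, 5, 3, 2, 9, 5, 7, 4, 6] sum 59, len 11
add 10: shortest ending here [5, 3, 2, 9, 5, 7, 4, 6, 10] sum 51, len 9
add 7: shortest ending here [3, 2, 9, 5, 7, 4, 6, 10, 7] sum 53, len 9
add 11: shortest ending here [9, 5, 7, 4, 6, 10, 7, 11] sum 59, len 8
add 1: shortest ending here [5, 7, 4, 6, 10, 7, 11, 1] sum 51, len 8
Shortest qualifying length: 8.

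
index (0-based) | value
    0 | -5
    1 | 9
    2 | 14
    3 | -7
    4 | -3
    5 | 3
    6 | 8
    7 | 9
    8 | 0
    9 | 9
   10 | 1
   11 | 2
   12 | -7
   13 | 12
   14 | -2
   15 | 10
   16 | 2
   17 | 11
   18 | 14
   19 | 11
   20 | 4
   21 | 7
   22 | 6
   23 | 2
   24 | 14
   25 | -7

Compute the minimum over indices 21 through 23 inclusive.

Elements at indices 21..23: 7, 6, 2
min(7, 6, 2) = 2

2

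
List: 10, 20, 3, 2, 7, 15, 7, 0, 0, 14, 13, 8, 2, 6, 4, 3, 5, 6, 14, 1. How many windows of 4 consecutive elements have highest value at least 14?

12

[10, 20, 3, 2] → max 20  ≥ 14 ✓
[20, 3, 2, 7] → max 20  ≥ 14 ✓
[3, 2, 7, 15] → max 15  ≥ 14 ✓
[2, 7, 15, 7] → max 15  ≥ 14 ✓
[7, 15, 7, 0] → max 15  ≥ 14 ✓
[15, 7, 0, 0] → max 15  ≥ 14 ✓
[7, 0, 0, 14] → max 14  ≥ 14 ✓
[0, 0, 14, 13] → max 14  ≥ 14 ✓
[0, 14, 13, 8] → max 14  ≥ 14 ✓
[14, 13, 8, 2] → max 14  ≥ 14 ✓
[13, 8, 2, 6] → max 13
[8, 2, 6, 4] → max 8
[2, 6, 4, 3] → max 6
[6, 4, 3, 5] → max 6
[4, 3, 5, 6] → max 6
[3, 5, 6, 14] → max 14  ≥ 14 ✓
[5, 6, 14, 1] → max 14  ≥ 14 ✓
12 windows satisfy the condition.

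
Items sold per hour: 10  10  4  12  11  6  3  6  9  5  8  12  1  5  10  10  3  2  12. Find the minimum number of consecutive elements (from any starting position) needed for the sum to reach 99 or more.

14

add 10: running sum 10 < 99
add 10: running sum 20 < 99
add 4: running sum 24 < 99
add 12: running sum 36 < 99
add 11: running sum 47 < 99
add 6: running sum 53 < 99
add 3: running sum 56 < 99
add 6: running sum 62 < 99
add 9: running sum 71 < 99
add 5: running sum 76 < 99
add 8: running sum 84 < 99
add 12: running sum 96 < 99
add 1: running sum 97 < 99
add 5: shortest ending here [10, 10, 4, 12, 11, 6, 3, 6, 9, 5, 8, 12, 1, 5] sum 102, len 14
add 10: shortest ending here [10, 4, 12, 11, 6, 3, 6, 9, 5, 8, 12, 1, 5, 10] sum 102, len 14
add 10: shortest ending here [4, 12, 11, 6, 3, 6, 9, 5, 8, 12, 1, 5, 10, 10] sum 102, len 14
add 3: shortest ending here [12, 11, 6, 3, 6, 9, 5, 8, 12, 1, 5, 10, 10, 3] sum 101, len 14
add 2: shortest ending here [12, 11, 6, 3, 6, 9, 5, 8, 12, 1, 5, 10, 10, 3, 2] sum 103, len 15
add 12: shortest ending here [11, 6, 3, 6, 9, 5, 8, 12, 1, 5, 10, 10, 3, 2, 12] sum 103, len 15
Shortest qualifying length: 14.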